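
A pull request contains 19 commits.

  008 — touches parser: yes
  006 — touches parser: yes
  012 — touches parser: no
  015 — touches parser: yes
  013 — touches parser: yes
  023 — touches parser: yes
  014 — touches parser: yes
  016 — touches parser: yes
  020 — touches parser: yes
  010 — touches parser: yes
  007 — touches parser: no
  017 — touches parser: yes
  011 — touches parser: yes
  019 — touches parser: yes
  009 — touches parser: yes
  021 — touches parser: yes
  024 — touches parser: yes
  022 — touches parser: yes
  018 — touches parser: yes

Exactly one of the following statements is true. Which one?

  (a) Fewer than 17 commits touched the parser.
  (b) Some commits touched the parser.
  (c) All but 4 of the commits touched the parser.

(b)

|A| = 19, |A ∩ B| = 17, |A ∖ B| = 2.
(a) requires |A ∩ B| < 17: false.
(b) requires A ∩ B ≠ ∅ (|A ∩ B| ≥ 1): true.
(c) requires |A ∖ B| = 4: false.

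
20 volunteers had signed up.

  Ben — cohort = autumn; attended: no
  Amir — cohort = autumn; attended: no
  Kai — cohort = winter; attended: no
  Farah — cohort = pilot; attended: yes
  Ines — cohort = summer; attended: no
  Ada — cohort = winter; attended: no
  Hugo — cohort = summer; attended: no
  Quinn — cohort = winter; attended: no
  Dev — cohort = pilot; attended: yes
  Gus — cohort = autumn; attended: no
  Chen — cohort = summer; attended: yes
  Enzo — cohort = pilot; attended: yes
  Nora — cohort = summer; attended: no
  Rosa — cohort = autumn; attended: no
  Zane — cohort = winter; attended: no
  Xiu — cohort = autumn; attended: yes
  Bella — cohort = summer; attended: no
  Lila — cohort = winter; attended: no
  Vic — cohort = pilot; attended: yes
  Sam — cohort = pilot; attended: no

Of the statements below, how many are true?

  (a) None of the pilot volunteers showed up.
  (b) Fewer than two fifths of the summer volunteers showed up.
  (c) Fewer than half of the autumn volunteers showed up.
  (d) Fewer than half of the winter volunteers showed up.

3

(a) pilot: |A| = 5, |A ∩ B| = 4; needs A ∩ B = ∅ (|A ∩ B| = 0) — false.
(b) summer: |A| = 5, |A ∩ B| = 1; needs |A ∩ B| / |A| < 2/5 — true.
(c) autumn: |A| = 5, |A ∩ B| = 1; needs |A ∩ B| < |A ∖ B| — true.
(d) winter: |A| = 5, |A ∩ B| = 0; needs |A ∩ B| < |A ∖ B| — true.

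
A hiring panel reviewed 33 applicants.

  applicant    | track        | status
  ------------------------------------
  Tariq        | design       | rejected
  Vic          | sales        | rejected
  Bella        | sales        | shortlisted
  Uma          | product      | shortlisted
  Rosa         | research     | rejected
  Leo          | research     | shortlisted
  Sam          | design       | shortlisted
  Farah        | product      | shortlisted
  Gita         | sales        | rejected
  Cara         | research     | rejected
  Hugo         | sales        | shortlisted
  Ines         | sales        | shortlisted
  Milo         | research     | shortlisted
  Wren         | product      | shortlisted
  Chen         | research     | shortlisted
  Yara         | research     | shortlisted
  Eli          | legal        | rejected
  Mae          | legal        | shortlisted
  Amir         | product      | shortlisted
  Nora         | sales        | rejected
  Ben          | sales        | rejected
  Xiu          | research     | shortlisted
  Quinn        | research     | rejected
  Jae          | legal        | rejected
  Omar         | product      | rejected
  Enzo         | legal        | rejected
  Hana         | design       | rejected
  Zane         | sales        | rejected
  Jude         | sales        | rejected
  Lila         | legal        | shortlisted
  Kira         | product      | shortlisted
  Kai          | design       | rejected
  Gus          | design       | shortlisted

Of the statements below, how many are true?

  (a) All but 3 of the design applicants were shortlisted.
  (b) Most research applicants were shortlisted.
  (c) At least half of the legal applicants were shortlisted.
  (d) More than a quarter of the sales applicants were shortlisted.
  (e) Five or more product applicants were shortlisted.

4

(a) design: |A| = 5, |A ∩ B| = 2; needs |A ∖ B| = 3 — true.
(b) research: |A| = 8, |A ∩ B| = 5; needs |A ∩ B| > |A ∖ B| — true.
(c) legal: |A| = 5, |A ∩ B| = 2; needs |A ∩ B| ≥ |A ∖ B| — false.
(d) sales: |A| = 9, |A ∩ B| = 3; needs |A ∩ B| / |A| > 1/4 — true.
(e) product: |A| = 6, |A ∩ B| = 5; needs |A ∩ B| ≥ 5 — true.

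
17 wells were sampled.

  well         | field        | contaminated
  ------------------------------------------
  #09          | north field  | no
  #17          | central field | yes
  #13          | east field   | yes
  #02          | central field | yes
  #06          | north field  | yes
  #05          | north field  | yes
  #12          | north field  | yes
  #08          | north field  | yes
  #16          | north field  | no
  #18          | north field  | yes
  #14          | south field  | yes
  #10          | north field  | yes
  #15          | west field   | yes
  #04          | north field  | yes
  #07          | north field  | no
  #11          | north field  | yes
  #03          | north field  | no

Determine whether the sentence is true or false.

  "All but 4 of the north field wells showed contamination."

True

Truth condition: |A ∖ B| = 4.
A (the restrictor) = {#09, #06, #05, #12, #08, #16, #18, #10, #04, #07, #11, #03}, |A| = 12.
A ∖ B = {#09, #16, #07, #03}, so |A ∖ B| = 4.
|A ∖ B| = 4, so the statement is true.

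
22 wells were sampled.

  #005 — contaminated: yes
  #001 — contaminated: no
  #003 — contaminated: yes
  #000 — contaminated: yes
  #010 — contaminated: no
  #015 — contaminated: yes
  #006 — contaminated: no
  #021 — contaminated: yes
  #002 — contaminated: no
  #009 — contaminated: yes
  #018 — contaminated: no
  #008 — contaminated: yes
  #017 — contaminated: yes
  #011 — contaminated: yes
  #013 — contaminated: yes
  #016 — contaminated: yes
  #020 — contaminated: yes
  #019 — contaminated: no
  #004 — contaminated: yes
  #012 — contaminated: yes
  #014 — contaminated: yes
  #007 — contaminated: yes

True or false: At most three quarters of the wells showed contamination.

True

The determiner here denotes the relation: |A ∩ B| / |A| ≤ 3/4.
|A| = 22, |A ∩ B| = 16, |A ∖ B| = 6.
|A ∩ B|/|A| = 16/22, so the statement is true.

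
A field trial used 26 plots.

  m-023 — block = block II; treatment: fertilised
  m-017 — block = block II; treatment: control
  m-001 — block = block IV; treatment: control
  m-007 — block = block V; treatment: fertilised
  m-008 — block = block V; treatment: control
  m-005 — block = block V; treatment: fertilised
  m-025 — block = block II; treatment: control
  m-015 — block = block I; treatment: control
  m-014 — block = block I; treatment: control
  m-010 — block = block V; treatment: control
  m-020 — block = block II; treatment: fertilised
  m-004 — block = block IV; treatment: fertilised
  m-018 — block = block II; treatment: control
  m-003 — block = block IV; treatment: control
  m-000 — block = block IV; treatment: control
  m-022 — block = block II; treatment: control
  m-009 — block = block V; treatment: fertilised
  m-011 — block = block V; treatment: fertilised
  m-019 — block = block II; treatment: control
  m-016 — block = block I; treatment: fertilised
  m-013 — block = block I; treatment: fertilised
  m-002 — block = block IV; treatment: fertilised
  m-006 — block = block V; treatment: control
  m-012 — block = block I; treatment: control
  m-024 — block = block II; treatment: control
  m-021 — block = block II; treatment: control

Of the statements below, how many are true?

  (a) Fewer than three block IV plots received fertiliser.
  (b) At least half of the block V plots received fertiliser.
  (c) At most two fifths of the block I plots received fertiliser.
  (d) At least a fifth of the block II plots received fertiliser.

4

(a) block IV: |A| = 5, |A ∩ B| = 2; needs |A ∩ B| < 3 — true.
(b) block V: |A| = 7, |A ∩ B| = 4; needs |A ∩ B| ≥ |A ∖ B| — true.
(c) block I: |A| = 5, |A ∩ B| = 2; needs |A ∩ B| / |A| ≤ 2/5 — true.
(d) block II: |A| = 9, |A ∩ B| = 2; needs |A ∩ B| / |A| ≥ 1/5 — true.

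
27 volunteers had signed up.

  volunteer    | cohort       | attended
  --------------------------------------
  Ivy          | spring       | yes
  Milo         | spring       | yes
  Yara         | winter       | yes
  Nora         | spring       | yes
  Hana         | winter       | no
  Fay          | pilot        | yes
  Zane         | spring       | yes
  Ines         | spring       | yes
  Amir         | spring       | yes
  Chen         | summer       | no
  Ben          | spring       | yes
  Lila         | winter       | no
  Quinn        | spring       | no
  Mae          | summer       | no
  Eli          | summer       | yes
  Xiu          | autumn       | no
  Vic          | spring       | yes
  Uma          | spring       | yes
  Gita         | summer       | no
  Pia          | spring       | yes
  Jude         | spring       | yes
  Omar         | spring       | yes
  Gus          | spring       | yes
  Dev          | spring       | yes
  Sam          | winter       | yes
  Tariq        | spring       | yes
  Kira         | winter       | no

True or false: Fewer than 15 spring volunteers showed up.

False

'Fewer than 15 spring volunteers showed up' holds iff |A ∩ B| < 15.
|A| = 16, |A ∩ B| = 15, |A ∖ B| = 1.
|A ∩ B| = 15, so the statement is false.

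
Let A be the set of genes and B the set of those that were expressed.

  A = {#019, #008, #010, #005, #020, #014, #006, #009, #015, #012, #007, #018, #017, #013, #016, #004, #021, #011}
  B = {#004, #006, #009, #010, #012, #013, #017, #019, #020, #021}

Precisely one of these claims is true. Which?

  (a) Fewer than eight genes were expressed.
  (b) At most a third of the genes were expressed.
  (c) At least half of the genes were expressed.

(c)

|A| = 18, |A ∩ B| = 10, |A ∖ B| = 8.
(a) requires |A ∩ B| < 8: false.
(b) requires |A ∩ B| / |A| ≤ 1/3: false.
(c) requires |A ∩ B| ≥ |A ∖ B|: true.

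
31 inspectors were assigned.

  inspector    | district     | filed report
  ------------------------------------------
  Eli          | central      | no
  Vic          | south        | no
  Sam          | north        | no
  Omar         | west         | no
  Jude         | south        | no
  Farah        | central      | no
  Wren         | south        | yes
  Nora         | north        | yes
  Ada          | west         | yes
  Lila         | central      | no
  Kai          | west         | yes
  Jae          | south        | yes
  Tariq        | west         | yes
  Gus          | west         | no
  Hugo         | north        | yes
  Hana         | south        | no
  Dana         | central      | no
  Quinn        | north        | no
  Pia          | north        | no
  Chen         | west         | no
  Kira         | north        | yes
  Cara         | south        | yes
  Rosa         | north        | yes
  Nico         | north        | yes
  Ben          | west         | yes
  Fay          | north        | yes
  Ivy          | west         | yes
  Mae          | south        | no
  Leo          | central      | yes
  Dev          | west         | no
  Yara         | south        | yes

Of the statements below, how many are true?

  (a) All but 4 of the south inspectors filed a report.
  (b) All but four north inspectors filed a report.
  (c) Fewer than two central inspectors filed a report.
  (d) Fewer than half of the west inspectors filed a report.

2

(a) south: |A| = 8, |A ∩ B| = 4; needs |A ∖ B| = 4 — true.
(b) north: |A| = 9, |A ∩ B| = 6; needs |A ∖ B| = 4 — false.
(c) central: |A| = 5, |A ∩ B| = 1; needs |A ∩ B| < 2 — true.
(d) west: |A| = 9, |A ∩ B| = 5; needs |A ∩ B| < |A ∖ B| — false.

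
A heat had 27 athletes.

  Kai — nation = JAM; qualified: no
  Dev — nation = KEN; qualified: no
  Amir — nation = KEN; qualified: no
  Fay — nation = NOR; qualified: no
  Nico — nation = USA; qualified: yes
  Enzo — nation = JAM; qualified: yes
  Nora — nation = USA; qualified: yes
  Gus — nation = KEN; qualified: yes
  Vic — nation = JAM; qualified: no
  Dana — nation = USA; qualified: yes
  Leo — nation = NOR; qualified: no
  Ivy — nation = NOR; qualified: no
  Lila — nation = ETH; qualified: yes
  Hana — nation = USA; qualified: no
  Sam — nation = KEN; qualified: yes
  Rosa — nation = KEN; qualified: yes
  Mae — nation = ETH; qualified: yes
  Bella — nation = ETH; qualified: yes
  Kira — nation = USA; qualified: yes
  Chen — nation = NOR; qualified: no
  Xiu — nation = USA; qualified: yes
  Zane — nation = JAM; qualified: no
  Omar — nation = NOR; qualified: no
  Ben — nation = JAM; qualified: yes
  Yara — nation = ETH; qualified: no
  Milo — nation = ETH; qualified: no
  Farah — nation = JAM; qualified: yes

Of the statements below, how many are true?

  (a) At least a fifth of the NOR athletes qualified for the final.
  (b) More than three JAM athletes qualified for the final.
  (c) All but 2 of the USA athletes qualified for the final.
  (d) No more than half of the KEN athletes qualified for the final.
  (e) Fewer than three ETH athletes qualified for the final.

(a) NOR: |A| = 5, |A ∩ B| = 0; needs |A ∩ B| / |A| ≥ 1/5 — false.
(b) JAM: |A| = 6, |A ∩ B| = 3; needs |A ∩ B| > 3 — false.
(c) USA: |A| = 6, |A ∩ B| = 5; needs |A ∖ B| = 2 — false.
(d) KEN: |A| = 5, |A ∩ B| = 3; needs |A ∩ B| ≤ |A ∖ B| — false.
(e) ETH: |A| = 5, |A ∩ B| = 3; needs |A ∩ B| < 3 — false.

0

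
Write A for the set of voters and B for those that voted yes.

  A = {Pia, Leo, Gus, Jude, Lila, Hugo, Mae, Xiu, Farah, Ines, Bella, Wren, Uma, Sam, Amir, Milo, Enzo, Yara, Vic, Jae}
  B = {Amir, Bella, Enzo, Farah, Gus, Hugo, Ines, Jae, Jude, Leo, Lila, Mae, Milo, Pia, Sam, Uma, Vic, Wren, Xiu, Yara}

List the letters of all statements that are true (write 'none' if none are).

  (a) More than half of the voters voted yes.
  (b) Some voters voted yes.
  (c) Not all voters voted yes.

|A| = 20, |A ∩ B| = 20, |A ∖ B| = 0.
(a) |A ∩ B| > |A ∖ B|: holds.
(b) A ∩ B ≠ ∅ (|A ∩ B| ≥ 1): holds.
(c) A ⊄ B (|A ∖ B| ≥ 1): fails.

(a), (b)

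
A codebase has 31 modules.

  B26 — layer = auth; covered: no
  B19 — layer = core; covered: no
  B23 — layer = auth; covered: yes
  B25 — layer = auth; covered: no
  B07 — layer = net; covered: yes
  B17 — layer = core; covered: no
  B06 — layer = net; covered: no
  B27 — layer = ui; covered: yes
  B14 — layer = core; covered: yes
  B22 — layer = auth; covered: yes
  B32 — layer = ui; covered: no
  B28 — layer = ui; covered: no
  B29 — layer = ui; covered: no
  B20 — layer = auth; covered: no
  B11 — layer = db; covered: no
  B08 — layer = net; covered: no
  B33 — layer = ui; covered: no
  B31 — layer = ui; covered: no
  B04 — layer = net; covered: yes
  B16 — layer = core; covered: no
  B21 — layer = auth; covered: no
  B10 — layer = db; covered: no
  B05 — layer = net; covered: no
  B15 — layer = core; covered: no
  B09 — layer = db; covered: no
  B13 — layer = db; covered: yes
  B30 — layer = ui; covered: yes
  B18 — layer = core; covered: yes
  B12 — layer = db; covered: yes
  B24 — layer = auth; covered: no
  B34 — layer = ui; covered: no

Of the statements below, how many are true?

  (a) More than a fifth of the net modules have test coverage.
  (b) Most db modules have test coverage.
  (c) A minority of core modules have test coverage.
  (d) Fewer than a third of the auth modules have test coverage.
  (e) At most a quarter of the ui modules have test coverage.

4

(a) net: |A| = 5, |A ∩ B| = 2; needs |A ∩ B| / |A| > 1/5 — true.
(b) db: |A| = 5, |A ∩ B| = 2; needs |A ∩ B| > |A ∖ B| — false.
(c) core: |A| = 6, |A ∩ B| = 2; needs |A ∩ B| < |A ∖ B| — true.
(d) auth: |A| = 7, |A ∩ B| = 2; needs |A ∩ B| / |A| < 1/3 — true.
(e) ui: |A| = 8, |A ∩ B| = 2; needs |A ∩ B| / |A| ≤ 1/4 — true.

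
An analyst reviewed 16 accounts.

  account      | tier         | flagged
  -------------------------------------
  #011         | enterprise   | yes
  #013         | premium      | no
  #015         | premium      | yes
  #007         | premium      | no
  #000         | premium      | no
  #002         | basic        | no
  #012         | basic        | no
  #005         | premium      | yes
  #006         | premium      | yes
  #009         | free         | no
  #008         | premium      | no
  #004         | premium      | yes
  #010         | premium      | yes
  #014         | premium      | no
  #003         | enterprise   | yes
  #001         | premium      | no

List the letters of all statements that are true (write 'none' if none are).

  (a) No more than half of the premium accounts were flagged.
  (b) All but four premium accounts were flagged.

(a)

|A| = 11, |A ∩ B| = 5, |A ∖ B| = 6.
(a) |A ∩ B| ≤ |A ∖ B|: holds.
(b) |A ∖ B| = 4: fails.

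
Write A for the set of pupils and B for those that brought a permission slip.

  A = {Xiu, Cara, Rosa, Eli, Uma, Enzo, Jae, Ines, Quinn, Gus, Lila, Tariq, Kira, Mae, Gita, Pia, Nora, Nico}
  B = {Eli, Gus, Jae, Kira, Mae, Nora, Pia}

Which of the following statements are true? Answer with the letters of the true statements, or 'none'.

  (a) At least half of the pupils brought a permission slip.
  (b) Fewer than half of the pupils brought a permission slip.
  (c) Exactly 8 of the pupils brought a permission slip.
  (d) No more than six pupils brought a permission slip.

(b)

|A| = 18, |A ∩ B| = 7, |A ∖ B| = 11.
(a) |A ∩ B| ≥ |A ∖ B|: fails.
(b) |A ∩ B| < |A ∖ B|: holds.
(c) |A ∩ B| = 8: fails.
(d) |A ∩ B| ≤ 6: fails.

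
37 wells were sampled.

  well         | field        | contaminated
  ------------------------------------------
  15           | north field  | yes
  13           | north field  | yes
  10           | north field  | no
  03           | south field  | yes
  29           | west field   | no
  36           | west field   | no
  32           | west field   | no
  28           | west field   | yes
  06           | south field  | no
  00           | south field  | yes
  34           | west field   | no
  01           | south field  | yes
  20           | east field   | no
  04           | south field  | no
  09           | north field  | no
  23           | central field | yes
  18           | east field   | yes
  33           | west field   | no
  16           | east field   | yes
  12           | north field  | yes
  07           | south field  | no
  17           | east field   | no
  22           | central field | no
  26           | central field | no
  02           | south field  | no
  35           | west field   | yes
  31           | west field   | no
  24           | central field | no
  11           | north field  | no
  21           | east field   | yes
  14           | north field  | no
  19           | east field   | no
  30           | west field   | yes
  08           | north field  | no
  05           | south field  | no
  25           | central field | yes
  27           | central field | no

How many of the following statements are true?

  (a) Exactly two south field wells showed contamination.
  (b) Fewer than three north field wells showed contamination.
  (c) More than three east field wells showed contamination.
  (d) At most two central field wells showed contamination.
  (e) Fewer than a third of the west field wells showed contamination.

(a) south field: |A| = 8, |A ∩ B| = 3; needs |A ∩ B| = 2 — false.
(b) north field: |A| = 8, |A ∩ B| = 3; needs |A ∩ B| < 3 — false.
(c) east field: |A| = 6, |A ∩ B| = 3; needs |A ∩ B| > 3 — false.
(d) central field: |A| = 6, |A ∩ B| = 2; needs |A ∩ B| ≤ 2 — true.
(e) west field: |A| = 9, |A ∩ B| = 3; needs |A ∩ B| / |A| < 1/3 — false.

1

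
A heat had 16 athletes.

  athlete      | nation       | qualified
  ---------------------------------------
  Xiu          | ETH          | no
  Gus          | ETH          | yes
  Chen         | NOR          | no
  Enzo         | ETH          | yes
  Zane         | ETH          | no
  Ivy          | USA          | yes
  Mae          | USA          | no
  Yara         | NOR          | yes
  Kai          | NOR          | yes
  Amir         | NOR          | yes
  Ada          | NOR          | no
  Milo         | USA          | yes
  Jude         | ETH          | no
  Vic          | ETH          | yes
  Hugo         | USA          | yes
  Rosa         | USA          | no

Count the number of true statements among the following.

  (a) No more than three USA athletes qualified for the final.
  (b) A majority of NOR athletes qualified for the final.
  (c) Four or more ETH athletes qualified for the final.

2

(a) USA: |A| = 5, |A ∩ B| = 3; needs |A ∩ B| ≤ 3 — true.
(b) NOR: |A| = 5, |A ∩ B| = 3; needs |A ∩ B| > |A ∖ B| — true.
(c) ETH: |A| = 6, |A ∩ B| = 3; needs |A ∩ B| ≥ 4 — false.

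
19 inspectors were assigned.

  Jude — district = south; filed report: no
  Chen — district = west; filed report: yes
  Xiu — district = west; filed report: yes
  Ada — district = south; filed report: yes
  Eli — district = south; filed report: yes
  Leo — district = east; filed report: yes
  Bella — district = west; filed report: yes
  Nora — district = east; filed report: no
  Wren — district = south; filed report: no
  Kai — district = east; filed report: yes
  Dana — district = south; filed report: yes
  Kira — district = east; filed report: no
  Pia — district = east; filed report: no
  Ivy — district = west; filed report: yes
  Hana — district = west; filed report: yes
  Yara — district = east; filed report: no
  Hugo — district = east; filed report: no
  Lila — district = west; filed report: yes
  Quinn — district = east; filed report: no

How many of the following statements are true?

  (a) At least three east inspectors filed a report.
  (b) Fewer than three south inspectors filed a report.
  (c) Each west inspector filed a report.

(a) east: |A| = 8, |A ∩ B| = 2; needs |A ∩ B| ≥ 3 — false.
(b) south: |A| = 5, |A ∩ B| = 3; needs |A ∩ B| < 3 — false.
(c) west: |A| = 6, |A ∩ B| = 6; needs A ⊆ B, i.e. every element of A is in B (|A ∖ B| = 0) — true.

1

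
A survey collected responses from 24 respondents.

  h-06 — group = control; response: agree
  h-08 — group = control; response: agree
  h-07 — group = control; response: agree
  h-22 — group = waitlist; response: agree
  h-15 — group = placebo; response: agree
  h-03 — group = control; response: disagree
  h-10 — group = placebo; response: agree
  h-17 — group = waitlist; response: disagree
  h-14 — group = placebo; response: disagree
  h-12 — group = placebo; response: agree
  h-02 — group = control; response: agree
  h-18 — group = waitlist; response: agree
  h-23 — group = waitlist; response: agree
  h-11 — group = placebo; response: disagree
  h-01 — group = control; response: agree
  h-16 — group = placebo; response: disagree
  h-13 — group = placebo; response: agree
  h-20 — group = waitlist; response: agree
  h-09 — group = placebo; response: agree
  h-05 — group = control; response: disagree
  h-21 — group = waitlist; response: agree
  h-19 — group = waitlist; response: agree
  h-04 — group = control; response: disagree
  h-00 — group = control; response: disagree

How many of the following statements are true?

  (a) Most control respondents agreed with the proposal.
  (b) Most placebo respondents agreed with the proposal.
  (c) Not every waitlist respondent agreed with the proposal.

3

(a) control: |A| = 9, |A ∩ B| = 5; needs |A ∩ B| > |A ∖ B| — true.
(b) placebo: |A| = 8, |A ∩ B| = 5; needs |A ∩ B| > |A ∖ B| — true.
(c) waitlist: |A| = 7, |A ∩ B| = 6; needs A ⊄ B (|A ∖ B| ≥ 1) — true.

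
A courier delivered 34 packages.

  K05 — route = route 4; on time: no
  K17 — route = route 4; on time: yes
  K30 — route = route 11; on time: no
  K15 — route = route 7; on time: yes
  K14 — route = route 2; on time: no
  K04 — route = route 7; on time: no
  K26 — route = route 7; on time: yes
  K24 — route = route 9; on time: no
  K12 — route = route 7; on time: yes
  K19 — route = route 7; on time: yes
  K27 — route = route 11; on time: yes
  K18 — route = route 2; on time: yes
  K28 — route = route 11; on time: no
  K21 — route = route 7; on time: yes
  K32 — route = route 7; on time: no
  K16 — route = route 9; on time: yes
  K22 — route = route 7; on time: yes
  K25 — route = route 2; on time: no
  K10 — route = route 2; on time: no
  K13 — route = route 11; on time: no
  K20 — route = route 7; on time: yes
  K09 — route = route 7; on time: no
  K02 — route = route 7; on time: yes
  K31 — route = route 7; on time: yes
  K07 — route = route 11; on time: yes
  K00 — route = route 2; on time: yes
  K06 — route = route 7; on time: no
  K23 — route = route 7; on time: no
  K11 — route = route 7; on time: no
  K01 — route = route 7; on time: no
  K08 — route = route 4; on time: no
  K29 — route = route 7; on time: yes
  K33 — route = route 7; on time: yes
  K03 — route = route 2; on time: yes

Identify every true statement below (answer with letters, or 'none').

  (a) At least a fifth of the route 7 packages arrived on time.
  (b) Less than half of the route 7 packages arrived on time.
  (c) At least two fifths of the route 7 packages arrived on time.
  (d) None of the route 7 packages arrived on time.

|A| = 18, |A ∩ B| = 11, |A ∖ B| = 7.
(a) |A ∩ B| / |A| ≥ 1/5: holds.
(b) |A ∩ B| < |A ∖ B|: fails.
(c) |A ∩ B| / |A| ≥ 2/5: holds.
(d) A ∩ B = ∅ (|A ∩ B| = 0): fails.

(a), (c)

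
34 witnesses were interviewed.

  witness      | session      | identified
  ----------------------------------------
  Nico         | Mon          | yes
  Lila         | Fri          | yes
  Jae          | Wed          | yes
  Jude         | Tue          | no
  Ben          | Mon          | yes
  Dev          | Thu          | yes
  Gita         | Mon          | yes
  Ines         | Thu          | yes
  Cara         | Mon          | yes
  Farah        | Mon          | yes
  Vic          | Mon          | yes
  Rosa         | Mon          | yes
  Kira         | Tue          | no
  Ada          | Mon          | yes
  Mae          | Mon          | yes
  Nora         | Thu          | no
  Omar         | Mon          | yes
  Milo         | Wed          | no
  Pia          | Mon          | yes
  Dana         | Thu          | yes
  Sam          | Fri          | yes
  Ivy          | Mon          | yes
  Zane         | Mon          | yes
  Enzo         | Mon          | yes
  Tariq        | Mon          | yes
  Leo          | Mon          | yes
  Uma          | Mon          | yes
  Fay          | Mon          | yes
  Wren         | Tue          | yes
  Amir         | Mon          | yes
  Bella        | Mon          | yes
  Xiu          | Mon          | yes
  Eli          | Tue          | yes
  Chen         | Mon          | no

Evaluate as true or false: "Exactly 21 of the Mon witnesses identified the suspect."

True

The determiner here denotes the relation: |A ∩ B| = 21.
|A| = 22, |A ∩ B| = 21, |A ∖ B| = 1.
|A ∩ B| = 21, so the statement is true.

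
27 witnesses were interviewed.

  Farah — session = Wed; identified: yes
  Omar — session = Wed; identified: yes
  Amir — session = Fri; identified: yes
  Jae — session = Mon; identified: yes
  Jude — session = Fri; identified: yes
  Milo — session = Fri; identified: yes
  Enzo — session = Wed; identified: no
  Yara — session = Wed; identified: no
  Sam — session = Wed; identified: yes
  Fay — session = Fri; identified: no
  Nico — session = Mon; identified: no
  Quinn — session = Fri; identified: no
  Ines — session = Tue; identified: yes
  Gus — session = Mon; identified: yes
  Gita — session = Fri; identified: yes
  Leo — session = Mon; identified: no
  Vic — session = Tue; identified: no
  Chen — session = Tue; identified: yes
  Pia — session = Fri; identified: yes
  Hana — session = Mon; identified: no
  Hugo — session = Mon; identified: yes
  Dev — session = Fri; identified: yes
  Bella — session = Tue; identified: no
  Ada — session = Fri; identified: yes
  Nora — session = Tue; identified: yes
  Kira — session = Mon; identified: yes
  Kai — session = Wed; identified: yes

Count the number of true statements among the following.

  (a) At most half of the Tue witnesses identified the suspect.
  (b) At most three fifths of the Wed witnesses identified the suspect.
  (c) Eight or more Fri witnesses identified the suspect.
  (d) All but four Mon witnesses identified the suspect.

(a) Tue: |A| = 5, |A ∩ B| = 3; needs |A ∩ B| ≤ |A ∖ B| — false.
(b) Wed: |A| = 6, |A ∩ B| = 4; needs |A ∩ B| / |A| ≤ 3/5 — false.
(c) Fri: |A| = 9, |A ∩ B| = 7; needs |A ∩ B| ≥ 8 — false.
(d) Mon: |A| = 7, |A ∩ B| = 4; needs |A ∖ B| = 4 — false.

0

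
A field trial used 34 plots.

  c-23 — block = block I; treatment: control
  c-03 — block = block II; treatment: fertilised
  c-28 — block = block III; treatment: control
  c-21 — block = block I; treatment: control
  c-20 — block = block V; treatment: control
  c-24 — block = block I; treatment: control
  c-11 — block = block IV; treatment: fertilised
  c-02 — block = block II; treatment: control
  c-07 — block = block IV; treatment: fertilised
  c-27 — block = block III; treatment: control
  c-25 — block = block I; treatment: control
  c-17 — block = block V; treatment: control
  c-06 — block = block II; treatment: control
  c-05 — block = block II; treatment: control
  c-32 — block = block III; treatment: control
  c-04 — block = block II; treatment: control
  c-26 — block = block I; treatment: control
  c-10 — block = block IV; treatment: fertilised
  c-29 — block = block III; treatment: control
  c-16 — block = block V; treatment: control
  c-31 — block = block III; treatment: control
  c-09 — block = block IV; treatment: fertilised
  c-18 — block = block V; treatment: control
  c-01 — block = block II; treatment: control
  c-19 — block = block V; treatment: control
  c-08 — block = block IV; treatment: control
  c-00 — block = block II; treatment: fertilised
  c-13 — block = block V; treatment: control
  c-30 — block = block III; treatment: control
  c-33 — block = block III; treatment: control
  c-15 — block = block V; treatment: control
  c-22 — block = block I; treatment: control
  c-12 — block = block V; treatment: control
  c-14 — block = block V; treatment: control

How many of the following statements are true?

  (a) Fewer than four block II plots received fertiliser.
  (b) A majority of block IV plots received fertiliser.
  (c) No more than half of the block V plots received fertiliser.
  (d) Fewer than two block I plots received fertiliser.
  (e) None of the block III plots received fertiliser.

5

(a) block II: |A| = 7, |A ∩ B| = 2; needs |A ∩ B| < 4 — true.
(b) block IV: |A| = 5, |A ∩ B| = 4; needs |A ∩ B| > |A ∖ B| — true.
(c) block V: |A| = 9, |A ∩ B| = 0; needs |A ∩ B| ≤ |A ∖ B| — true.
(d) block I: |A| = 6, |A ∩ B| = 0; needs |A ∩ B| < 2 — true.
(e) block III: |A| = 7, |A ∩ B| = 0; needs A ∩ B = ∅ (|A ∩ B| = 0) — true.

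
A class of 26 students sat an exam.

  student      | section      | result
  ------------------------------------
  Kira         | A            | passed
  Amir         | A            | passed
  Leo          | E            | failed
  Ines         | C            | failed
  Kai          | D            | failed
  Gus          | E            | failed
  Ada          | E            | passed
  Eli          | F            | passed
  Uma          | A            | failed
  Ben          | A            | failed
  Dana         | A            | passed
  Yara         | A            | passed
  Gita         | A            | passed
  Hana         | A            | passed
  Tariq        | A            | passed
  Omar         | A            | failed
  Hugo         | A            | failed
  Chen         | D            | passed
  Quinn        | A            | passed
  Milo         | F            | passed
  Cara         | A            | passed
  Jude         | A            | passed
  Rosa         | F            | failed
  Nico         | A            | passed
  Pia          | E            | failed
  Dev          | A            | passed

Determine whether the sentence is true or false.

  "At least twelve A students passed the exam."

True

Truth condition: |A ∩ B| ≥ 12.
|A| = 16, |A ∩ B| = 12, |A ∖ B| = 4.
|A ∩ B| = 12, so the statement is true.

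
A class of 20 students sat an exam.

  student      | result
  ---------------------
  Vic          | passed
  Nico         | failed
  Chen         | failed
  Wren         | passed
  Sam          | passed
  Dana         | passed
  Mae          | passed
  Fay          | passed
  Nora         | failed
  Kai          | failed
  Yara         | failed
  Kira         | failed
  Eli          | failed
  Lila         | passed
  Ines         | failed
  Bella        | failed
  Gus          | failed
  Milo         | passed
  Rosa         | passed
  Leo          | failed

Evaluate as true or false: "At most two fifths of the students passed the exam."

'At most two fifths of the students passed the exam' holds iff |A ∩ B| / |A| ≤ 2/5.
|A| = 20, |A ∩ B| = 9, |A ∖ B| = 11.
|A ∩ B|/|A| = 9/20, so the statement is false.

False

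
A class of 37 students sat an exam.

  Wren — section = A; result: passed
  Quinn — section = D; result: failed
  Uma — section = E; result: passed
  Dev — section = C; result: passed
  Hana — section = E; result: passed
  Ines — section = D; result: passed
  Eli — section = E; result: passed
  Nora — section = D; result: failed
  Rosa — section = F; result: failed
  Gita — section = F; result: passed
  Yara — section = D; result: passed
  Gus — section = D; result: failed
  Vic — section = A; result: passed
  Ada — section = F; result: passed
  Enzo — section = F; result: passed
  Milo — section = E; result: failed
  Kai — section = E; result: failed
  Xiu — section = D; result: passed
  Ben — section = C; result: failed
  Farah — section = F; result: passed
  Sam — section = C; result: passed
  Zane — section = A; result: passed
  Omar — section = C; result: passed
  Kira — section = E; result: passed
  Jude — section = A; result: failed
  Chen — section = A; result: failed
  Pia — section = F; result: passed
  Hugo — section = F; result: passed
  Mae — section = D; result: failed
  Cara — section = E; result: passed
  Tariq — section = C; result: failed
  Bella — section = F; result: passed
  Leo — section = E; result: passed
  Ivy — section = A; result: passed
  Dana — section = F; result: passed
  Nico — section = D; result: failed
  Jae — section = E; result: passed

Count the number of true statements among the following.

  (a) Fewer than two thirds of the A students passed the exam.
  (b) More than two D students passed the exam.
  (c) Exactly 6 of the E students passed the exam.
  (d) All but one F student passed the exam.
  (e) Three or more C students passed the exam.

3

(a) A: |A| = 6, |A ∩ B| = 4; needs |A ∩ B| / |A| < 2/3 — false.
(b) D: |A| = 8, |A ∩ B| = 3; needs |A ∩ B| > 2 — true.
(c) E: |A| = 9, |A ∩ B| = 7; needs |A ∩ B| = 6 — false.
(d) F: |A| = 9, |A ∩ B| = 8; needs |A ∖ B| = 1 — true.
(e) C: |A| = 5, |A ∩ B| = 3; needs |A ∩ B| ≥ 3 — true.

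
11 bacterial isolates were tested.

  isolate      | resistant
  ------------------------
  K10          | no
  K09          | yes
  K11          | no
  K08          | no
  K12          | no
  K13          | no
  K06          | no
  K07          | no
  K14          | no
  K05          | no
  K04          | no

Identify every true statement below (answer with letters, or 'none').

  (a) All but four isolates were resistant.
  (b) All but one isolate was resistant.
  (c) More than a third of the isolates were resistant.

|A| = 11, |A ∩ B| = 1, |A ∖ B| = 10.
(a) |A ∖ B| = 4: fails.
(b) |A ∖ B| = 1: fails.
(c) |A ∩ B| / |A| > 1/3: fails.

none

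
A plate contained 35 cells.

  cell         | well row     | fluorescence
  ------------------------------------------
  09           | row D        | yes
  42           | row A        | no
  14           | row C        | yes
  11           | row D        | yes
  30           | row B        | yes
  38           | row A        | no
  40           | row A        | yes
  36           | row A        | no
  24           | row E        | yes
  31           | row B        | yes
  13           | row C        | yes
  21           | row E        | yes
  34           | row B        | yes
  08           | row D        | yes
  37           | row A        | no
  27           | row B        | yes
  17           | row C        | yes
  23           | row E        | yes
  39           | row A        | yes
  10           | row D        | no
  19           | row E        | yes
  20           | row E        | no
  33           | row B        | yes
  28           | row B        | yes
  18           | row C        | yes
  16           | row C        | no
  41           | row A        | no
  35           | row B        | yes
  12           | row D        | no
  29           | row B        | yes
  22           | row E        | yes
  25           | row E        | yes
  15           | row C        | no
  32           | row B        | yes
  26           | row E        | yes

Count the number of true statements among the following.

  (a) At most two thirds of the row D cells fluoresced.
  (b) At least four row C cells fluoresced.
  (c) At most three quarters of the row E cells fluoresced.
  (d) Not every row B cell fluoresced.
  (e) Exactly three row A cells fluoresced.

2

(a) row D: |A| = 5, |A ∩ B| = 3; needs |A ∩ B| / |A| ≤ 2/3 — true.
(b) row C: |A| = 6, |A ∩ B| = 4; needs |A ∩ B| ≥ 4 — true.
(c) row E: |A| = 8, |A ∩ B| = 7; needs |A ∩ B| / |A| ≤ 3/4 — false.
(d) row B: |A| = 9, |A ∩ B| = 9; needs A ⊄ B (|A ∖ B| ≥ 1) — false.
(e) row A: |A| = 7, |A ∩ B| = 2; needs |A ∩ B| = 3 — false.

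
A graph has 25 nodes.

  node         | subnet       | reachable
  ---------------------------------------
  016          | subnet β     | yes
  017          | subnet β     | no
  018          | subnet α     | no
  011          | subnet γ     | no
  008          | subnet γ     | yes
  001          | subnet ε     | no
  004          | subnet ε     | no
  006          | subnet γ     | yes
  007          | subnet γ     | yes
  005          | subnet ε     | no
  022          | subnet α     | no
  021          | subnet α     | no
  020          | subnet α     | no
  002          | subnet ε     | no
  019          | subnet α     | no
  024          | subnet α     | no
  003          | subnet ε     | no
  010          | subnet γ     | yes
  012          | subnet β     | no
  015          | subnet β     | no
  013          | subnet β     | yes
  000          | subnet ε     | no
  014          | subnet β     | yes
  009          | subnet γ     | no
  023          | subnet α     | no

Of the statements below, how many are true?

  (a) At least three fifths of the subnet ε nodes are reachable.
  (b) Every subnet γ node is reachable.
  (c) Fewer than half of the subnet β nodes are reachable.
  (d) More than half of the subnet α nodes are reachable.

(a) subnet ε: |A| = 6, |A ∩ B| = 0; needs |A ∩ B| / |A| ≥ 3/5 — false.
(b) subnet γ: |A| = 6, |A ∩ B| = 4; needs A ⊆ B, i.e. every element of A is in B (|A ∖ B| = 0) — false.
(c) subnet β: |A| = 6, |A ∩ B| = 3; needs |A ∩ B| < |A ∖ B| — false.
(d) subnet α: |A| = 7, |A ∩ B| = 0; needs |A ∩ B| > |A ∖ B| — false.

0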